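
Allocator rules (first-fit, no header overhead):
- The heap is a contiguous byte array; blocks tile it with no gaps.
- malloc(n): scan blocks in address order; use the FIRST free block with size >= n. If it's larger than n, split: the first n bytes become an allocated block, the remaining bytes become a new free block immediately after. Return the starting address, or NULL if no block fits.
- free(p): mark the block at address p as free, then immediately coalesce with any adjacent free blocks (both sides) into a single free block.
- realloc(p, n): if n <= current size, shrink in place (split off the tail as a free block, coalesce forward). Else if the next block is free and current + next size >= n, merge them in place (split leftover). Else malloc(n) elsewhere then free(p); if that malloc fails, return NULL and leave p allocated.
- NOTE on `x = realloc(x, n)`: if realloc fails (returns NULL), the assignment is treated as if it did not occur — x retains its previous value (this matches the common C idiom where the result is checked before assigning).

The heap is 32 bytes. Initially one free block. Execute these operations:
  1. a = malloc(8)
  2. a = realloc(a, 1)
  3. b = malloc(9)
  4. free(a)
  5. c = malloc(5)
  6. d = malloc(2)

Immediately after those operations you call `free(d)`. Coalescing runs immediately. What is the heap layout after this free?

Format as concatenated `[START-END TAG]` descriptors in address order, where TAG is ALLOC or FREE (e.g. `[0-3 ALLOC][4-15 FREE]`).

Op 1: a = malloc(8) -> a = 0; heap: [0-7 ALLOC][8-31 FREE]
Op 2: a = realloc(a, 1) -> a = 0; heap: [0-0 ALLOC][1-31 FREE]
Op 3: b = malloc(9) -> b = 1; heap: [0-0 ALLOC][1-9 ALLOC][10-31 FREE]
Op 4: free(a) -> (freed a); heap: [0-0 FREE][1-9 ALLOC][10-31 FREE]
Op 5: c = malloc(5) -> c = 10; heap: [0-0 FREE][1-9 ALLOC][10-14 ALLOC][15-31 FREE]
Op 6: d = malloc(2) -> d = 15; heap: [0-0 FREE][1-9 ALLOC][10-14 ALLOC][15-16 ALLOC][17-31 FREE]
free(d): d = 15 -> block [15-16 ALLOC]; mark free, coalesce with adjacent free neighbors -> [0-0 FREE][1-9 ALLOC][10-14 ALLOC][15-31 FREE]

Answer: [0-0 FREE][1-9 ALLOC][10-14 ALLOC][15-31 FREE]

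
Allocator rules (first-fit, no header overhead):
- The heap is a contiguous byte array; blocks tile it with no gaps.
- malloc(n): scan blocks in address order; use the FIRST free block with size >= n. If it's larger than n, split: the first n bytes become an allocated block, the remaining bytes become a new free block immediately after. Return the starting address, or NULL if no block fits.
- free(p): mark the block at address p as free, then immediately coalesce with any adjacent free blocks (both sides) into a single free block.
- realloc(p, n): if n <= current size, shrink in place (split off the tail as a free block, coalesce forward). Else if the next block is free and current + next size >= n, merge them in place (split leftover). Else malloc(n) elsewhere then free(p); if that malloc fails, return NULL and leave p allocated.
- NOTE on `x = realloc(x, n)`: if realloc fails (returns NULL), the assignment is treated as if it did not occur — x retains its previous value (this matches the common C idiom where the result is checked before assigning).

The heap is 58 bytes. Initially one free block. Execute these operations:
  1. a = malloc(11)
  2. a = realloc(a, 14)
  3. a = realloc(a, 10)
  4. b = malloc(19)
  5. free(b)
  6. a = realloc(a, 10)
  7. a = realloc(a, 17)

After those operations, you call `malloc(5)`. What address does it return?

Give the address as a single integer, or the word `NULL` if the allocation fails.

Answer: 17

Derivation:
Op 1: a = malloc(11) -> a = 0; heap: [0-10 ALLOC][11-57 FREE]
Op 2: a = realloc(a, 14) -> a = 0; heap: [0-13 ALLOC][14-57 FREE]
Op 3: a = realloc(a, 10) -> a = 0; heap: [0-9 ALLOC][10-57 FREE]
Op 4: b = malloc(19) -> b = 10; heap: [0-9 ALLOC][10-28 ALLOC][29-57 FREE]
Op 5: free(b) -> (freed b); heap: [0-9 ALLOC][10-57 FREE]
Op 6: a = realloc(a, 10) -> a = 0; heap: [0-9 ALLOC][10-57 FREE]
Op 7: a = realloc(a, 17) -> a = 0; heap: [0-16 ALLOC][17-57 FREE]
malloc(5): first-fit scan over [0-16 ALLOC][17-57 FREE] -> 17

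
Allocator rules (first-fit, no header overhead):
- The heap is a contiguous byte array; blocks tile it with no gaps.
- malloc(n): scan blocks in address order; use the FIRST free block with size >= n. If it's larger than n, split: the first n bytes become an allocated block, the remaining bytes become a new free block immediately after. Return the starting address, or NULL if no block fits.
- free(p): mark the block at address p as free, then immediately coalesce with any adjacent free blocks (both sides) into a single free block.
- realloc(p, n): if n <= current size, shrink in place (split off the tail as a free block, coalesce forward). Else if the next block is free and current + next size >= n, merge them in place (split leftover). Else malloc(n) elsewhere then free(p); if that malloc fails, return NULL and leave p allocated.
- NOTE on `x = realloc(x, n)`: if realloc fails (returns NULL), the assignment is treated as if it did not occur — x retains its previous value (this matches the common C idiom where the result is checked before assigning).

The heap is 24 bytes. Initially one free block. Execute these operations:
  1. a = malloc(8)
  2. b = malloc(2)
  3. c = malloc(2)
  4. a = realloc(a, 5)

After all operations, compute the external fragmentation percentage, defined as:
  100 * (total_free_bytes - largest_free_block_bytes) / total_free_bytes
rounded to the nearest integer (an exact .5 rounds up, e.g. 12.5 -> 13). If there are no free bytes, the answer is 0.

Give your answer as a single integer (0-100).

Answer: 20

Derivation:
Op 1: a = malloc(8) -> a = 0; heap: [0-7 ALLOC][8-23 FREE]
Op 2: b = malloc(2) -> b = 8; heap: [0-7 ALLOC][8-9 ALLOC][10-23 FREE]
Op 3: c = malloc(2) -> c = 10; heap: [0-7 ALLOC][8-9 ALLOC][10-11 ALLOC][12-23 FREE]
Op 4: a = realloc(a, 5) -> a = 0; heap: [0-4 ALLOC][5-7 FREE][8-9 ALLOC][10-11 ALLOC][12-23 FREE]
Free blocks: [3 12] total_free=15 largest=12 -> 100*(15-12)/15 = 300/15 = 20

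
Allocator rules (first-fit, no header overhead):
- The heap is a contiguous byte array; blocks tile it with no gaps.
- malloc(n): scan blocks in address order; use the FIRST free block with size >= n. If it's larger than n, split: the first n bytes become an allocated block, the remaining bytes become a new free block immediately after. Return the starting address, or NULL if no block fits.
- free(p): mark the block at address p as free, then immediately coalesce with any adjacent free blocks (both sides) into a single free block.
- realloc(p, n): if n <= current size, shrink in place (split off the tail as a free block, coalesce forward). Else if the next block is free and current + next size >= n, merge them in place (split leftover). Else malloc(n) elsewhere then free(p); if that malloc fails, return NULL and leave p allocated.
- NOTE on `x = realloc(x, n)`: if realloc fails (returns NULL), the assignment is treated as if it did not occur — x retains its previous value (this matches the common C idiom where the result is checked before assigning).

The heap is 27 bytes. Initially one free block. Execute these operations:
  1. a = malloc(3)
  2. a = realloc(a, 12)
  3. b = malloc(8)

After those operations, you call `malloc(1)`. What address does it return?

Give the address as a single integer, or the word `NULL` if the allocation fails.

Op 1: a = malloc(3) -> a = 0; heap: [0-2 ALLOC][3-26 FREE]
Op 2: a = realloc(a, 12) -> a = 0; heap: [0-11 ALLOC][12-26 FREE]
Op 3: b = malloc(8) -> b = 12; heap: [0-11 ALLOC][12-19 ALLOC][20-26 FREE]
malloc(1): first-fit scan over [0-11 ALLOC][12-19 ALLOC][20-26 FREE] -> 20

Answer: 20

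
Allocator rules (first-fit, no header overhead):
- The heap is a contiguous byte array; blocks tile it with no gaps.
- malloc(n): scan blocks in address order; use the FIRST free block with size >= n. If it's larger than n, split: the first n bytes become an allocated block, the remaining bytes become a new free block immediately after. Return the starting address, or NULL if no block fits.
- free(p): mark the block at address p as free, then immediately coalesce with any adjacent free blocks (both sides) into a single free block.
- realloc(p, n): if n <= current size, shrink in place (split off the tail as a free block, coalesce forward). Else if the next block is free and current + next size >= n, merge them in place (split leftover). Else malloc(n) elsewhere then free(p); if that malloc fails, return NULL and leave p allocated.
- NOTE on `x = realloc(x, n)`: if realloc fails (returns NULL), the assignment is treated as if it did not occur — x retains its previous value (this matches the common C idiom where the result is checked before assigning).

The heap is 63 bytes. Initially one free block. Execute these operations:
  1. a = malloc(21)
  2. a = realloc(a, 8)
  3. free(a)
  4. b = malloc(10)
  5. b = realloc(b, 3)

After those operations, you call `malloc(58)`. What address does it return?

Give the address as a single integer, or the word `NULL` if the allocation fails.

Op 1: a = malloc(21) -> a = 0; heap: [0-20 ALLOC][21-62 FREE]
Op 2: a = realloc(a, 8) -> a = 0; heap: [0-7 ALLOC][8-62 FREE]
Op 3: free(a) -> (freed a); heap: [0-62 FREE]
Op 4: b = malloc(10) -> b = 0; heap: [0-9 ALLOC][10-62 FREE]
Op 5: b = realloc(b, 3) -> b = 0; heap: [0-2 ALLOC][3-62 FREE]
malloc(58): first-fit scan over [0-2 ALLOC][3-62 FREE] -> 3

Answer: 3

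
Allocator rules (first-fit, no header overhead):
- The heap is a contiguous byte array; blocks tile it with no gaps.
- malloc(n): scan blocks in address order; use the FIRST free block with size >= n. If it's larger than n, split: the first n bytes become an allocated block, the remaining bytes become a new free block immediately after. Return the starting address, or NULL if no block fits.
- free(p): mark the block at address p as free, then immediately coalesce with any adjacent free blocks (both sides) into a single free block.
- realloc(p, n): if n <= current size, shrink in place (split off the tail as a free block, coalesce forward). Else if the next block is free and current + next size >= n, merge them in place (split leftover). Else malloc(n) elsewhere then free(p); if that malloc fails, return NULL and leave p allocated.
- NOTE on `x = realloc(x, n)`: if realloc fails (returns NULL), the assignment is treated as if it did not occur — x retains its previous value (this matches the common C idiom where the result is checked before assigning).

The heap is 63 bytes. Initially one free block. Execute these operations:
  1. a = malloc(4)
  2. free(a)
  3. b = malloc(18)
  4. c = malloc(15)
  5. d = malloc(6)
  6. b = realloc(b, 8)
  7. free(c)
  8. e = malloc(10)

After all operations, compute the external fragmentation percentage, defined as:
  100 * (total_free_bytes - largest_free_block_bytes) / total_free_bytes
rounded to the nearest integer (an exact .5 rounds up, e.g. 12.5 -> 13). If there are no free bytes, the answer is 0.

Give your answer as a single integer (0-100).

Answer: 38

Derivation:
Op 1: a = malloc(4) -> a = 0; heap: [0-3 ALLOC][4-62 FREE]
Op 2: free(a) -> (freed a); heap: [0-62 FREE]
Op 3: b = malloc(18) -> b = 0; heap: [0-17 ALLOC][18-62 FREE]
Op 4: c = malloc(15) -> c = 18; heap: [0-17 ALLOC][18-32 ALLOC][33-62 FREE]
Op 5: d = malloc(6) -> d = 33; heap: [0-17 ALLOC][18-32 ALLOC][33-38 ALLOC][39-62 FREE]
Op 6: b = realloc(b, 8) -> b = 0; heap: [0-7 ALLOC][8-17 FREE][18-32 ALLOC][33-38 ALLOC][39-62 FREE]
Op 7: free(c) -> (freed c); heap: [0-7 ALLOC][8-32 FREE][33-38 ALLOC][39-62 FREE]
Op 8: e = malloc(10) -> e = 8; heap: [0-7 ALLOC][8-17 ALLOC][18-32 FREE][33-38 ALLOC][39-62 FREE]
Free blocks: [15 24] total_free=39 largest=24 -> 100*(39-24)/39 = 1500/39 ≈ 38.462 -> rounds to 38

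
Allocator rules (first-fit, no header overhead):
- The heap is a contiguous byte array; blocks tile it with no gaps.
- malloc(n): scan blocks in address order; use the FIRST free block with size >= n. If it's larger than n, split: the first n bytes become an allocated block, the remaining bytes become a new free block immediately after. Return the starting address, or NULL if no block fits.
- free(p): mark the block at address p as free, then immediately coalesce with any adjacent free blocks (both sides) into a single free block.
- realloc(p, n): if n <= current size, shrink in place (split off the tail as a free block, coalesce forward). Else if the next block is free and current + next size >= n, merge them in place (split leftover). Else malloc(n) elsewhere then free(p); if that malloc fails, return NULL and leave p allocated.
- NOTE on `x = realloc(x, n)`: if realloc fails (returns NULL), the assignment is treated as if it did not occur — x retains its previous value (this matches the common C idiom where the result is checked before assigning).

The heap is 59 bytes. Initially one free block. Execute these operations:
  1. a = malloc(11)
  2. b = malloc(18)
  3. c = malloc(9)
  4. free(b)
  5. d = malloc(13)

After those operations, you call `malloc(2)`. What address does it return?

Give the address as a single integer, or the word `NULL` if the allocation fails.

Answer: 24

Derivation:
Op 1: a = malloc(11) -> a = 0; heap: [0-10 ALLOC][11-58 FREE]
Op 2: b = malloc(18) -> b = 11; heap: [0-10 ALLOC][11-28 ALLOC][29-58 FREE]
Op 3: c = malloc(9) -> c = 29; heap: [0-10 ALLOC][11-28 ALLOC][29-37 ALLOC][38-58 FREE]
Op 4: free(b) -> (freed b); heap: [0-10 ALLOC][11-28 FREE][29-37 ALLOC][38-58 FREE]
Op 5: d = malloc(13) -> d = 11; heap: [0-10 ALLOC][11-23 ALLOC][24-28 FREE][29-37 ALLOC][38-58 FREE]
malloc(2): first-fit scan over [0-10 ALLOC][11-23 ALLOC][24-28 FREE][29-37 ALLOC][38-58 FREE] -> 24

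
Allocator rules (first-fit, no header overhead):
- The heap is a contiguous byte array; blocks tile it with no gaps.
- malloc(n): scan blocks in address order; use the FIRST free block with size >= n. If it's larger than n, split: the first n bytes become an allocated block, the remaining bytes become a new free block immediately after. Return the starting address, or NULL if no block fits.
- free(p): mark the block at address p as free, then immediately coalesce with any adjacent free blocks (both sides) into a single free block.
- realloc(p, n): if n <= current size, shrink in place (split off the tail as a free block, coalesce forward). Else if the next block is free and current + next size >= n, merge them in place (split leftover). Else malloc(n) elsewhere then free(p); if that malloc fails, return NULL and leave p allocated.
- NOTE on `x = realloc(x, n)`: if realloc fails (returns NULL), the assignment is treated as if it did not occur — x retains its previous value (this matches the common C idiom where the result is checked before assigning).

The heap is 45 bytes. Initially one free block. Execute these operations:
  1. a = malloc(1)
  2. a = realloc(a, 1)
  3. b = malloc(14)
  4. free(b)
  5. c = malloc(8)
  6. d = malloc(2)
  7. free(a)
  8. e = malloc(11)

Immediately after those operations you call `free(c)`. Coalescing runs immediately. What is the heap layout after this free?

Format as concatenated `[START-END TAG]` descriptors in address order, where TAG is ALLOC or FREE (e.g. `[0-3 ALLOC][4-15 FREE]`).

Answer: [0-8 FREE][9-10 ALLOC][11-21 ALLOC][22-44 FREE]

Derivation:
Op 1: a = malloc(1) -> a = 0; heap: [0-0 ALLOC][1-44 FREE]
Op 2: a = realloc(a, 1) -> a = 0; heap: [0-0 ALLOC][1-44 FREE]
Op 3: b = malloc(14) -> b = 1; heap: [0-0 ALLOC][1-14 ALLOC][15-44 FREE]
Op 4: free(b) -> (freed b); heap: [0-0 ALLOC][1-44 FREE]
Op 5: c = malloc(8) -> c = 1; heap: [0-0 ALLOC][1-8 ALLOC][9-44 FREE]
Op 6: d = malloc(2) -> d = 9; heap: [0-0 ALLOC][1-8 ALLOC][9-10 ALLOC][11-44 FREE]
Op 7: free(a) -> (freed a); heap: [0-0 FREE][1-8 ALLOC][9-10 ALLOC][11-44 FREE]
Op 8: e = malloc(11) -> e = 11; heap: [0-0 FREE][1-8 ALLOC][9-10 ALLOC][11-21 ALLOC][22-44 FREE]
free(c): c = 1 -> block [1-8 ALLOC]; mark free, coalesce with adjacent free neighbors -> [0-8 FREE][9-10 ALLOC][11-21 ALLOC][22-44 FREE]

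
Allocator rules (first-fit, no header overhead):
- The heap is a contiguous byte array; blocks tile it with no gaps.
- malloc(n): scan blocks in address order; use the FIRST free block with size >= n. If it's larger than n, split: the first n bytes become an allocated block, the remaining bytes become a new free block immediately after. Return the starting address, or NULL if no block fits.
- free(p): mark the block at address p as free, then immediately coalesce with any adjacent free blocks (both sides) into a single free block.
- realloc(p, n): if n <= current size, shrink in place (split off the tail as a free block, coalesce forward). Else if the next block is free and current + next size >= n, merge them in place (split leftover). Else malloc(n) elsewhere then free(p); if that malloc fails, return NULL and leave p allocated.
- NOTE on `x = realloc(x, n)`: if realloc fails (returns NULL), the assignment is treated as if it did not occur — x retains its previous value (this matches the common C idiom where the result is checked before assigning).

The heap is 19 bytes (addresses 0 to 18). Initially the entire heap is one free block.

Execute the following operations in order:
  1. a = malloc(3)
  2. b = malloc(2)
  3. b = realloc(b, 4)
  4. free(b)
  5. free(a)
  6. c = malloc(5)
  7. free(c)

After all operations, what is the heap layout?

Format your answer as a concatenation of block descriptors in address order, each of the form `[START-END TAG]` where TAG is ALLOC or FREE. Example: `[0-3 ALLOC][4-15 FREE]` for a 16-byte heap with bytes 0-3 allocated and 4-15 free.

Op 1: a = malloc(3) -> a = 0; heap: [0-2 ALLOC][3-18 FREE]
Op 2: b = malloc(2) -> b = 3; heap: [0-2 ALLOC][3-4 ALLOC][5-18 FREE]
Op 3: b = realloc(b, 4) -> b = 3; heap: [0-2 ALLOC][3-6 ALLOC][7-18 FREE]
Op 4: free(b) -> (freed b); heap: [0-2 ALLOC][3-18 FREE]
Op 5: free(a) -> (freed a); heap: [0-18 FREE]
Op 6: c = malloc(5) -> c = 0; heap: [0-4 ALLOC][5-18 FREE]
Op 7: free(c) -> (freed c); heap: [0-18 FREE]

Answer: [0-18 FREE]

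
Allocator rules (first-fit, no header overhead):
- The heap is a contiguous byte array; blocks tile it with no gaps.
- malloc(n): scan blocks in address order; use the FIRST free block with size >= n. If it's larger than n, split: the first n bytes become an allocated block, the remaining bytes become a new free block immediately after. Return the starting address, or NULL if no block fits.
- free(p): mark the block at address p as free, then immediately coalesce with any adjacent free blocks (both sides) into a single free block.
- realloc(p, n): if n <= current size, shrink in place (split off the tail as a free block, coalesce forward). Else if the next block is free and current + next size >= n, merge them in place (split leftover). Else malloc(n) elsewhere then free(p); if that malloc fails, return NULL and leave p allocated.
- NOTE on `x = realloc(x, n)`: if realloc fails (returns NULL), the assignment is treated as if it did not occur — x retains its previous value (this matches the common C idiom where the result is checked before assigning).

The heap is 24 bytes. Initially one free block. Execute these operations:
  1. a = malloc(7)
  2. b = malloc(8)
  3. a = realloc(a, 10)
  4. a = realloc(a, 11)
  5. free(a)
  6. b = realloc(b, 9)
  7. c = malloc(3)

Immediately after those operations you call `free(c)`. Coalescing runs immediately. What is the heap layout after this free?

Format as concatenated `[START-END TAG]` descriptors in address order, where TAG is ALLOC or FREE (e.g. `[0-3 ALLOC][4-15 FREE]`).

Op 1: a = malloc(7) -> a = 0; heap: [0-6 ALLOC][7-23 FREE]
Op 2: b = malloc(8) -> b = 7; heap: [0-6 ALLOC][7-14 ALLOC][15-23 FREE]
Op 3: a = realloc(a, 10) -> NULL (a unchanged); heap: [0-6 ALLOC][7-14 ALLOC][15-23 FREE]
Op 4: a = realloc(a, 11) -> NULL (a unchanged); heap: [0-6 ALLOC][7-14 ALLOC][15-23 FREE]
Op 5: free(a) -> (freed a); heap: [0-6 FREE][7-14 ALLOC][15-23 FREE]
Op 6: b = realloc(b, 9) -> b = 7; heap: [0-6 FREE][7-15 ALLOC][16-23 FREE]
Op 7: c = malloc(3) -> c = 0; heap: [0-2 ALLOC][3-6 FREE][7-15 ALLOC][16-23 FREE]
free(c): c = 0 -> block [0-2 ALLOC]; mark free, coalesce with adjacent free neighbors -> [0-6 FREE][7-15 ALLOC][16-23 FREE]

Answer: [0-6 FREE][7-15 ALLOC][16-23 FREE]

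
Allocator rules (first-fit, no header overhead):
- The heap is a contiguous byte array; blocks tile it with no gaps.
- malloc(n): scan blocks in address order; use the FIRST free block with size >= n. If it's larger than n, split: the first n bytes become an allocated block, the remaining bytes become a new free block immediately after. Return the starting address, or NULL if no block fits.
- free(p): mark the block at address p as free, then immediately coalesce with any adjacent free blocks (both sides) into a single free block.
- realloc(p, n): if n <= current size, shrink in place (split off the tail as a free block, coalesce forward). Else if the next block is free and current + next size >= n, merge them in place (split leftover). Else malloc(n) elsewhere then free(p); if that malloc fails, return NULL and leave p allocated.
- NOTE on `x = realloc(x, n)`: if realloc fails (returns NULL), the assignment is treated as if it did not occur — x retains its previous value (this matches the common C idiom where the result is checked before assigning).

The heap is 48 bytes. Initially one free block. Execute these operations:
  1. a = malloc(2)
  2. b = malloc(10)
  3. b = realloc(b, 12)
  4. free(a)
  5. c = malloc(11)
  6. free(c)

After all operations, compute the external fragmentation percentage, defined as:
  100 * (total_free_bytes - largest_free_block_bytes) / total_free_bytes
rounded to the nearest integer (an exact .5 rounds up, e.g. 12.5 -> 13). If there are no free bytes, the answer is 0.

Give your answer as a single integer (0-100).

Answer: 6

Derivation:
Op 1: a = malloc(2) -> a = 0; heap: [0-1 ALLOC][2-47 FREE]
Op 2: b = malloc(10) -> b = 2; heap: [0-1 ALLOC][2-11 ALLOC][12-47 FREE]
Op 3: b = realloc(b, 12) -> b = 2; heap: [0-1 ALLOC][2-13 ALLOC][14-47 FREE]
Op 4: free(a) -> (freed a); heap: [0-1 FREE][2-13 ALLOC][14-47 FREE]
Op 5: c = malloc(11) -> c = 14; heap: [0-1 FREE][2-13 ALLOC][14-24 ALLOC][25-47 FREE]
Op 6: free(c) -> (freed c); heap: [0-1 FREE][2-13 ALLOC][14-47 FREE]
Free blocks: [2 34] total_free=36 largest=34 -> 100*(36-34)/36 = 200/36 ≈ 5.556 -> rounds to 6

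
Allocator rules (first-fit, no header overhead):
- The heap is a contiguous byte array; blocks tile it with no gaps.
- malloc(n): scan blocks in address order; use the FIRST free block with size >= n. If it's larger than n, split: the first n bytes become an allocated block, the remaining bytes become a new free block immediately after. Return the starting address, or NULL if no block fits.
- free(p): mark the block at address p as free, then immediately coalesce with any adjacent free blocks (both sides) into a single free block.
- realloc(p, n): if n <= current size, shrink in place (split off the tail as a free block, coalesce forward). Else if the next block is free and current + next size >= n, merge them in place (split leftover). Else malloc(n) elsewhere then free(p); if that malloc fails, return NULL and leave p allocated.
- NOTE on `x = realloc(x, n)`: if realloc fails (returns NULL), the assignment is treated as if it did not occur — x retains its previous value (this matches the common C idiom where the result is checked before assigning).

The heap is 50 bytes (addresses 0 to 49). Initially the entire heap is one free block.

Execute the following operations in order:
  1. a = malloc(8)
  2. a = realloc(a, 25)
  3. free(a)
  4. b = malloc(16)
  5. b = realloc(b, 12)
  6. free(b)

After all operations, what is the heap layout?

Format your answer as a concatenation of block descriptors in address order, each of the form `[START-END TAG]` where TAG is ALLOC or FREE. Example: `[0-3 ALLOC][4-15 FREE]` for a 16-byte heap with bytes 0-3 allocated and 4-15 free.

Answer: [0-49 FREE]

Derivation:
Op 1: a = malloc(8) -> a = 0; heap: [0-7 ALLOC][8-49 FREE]
Op 2: a = realloc(a, 25) -> a = 0; heap: [0-24 ALLOC][25-49 FREE]
Op 3: free(a) -> (freed a); heap: [0-49 FREE]
Op 4: b = malloc(16) -> b = 0; heap: [0-15 ALLOC][16-49 FREE]
Op 5: b = realloc(b, 12) -> b = 0; heap: [0-11 ALLOC][12-49 FREE]
Op 6: free(b) -> (freed b); heap: [0-49 FREE]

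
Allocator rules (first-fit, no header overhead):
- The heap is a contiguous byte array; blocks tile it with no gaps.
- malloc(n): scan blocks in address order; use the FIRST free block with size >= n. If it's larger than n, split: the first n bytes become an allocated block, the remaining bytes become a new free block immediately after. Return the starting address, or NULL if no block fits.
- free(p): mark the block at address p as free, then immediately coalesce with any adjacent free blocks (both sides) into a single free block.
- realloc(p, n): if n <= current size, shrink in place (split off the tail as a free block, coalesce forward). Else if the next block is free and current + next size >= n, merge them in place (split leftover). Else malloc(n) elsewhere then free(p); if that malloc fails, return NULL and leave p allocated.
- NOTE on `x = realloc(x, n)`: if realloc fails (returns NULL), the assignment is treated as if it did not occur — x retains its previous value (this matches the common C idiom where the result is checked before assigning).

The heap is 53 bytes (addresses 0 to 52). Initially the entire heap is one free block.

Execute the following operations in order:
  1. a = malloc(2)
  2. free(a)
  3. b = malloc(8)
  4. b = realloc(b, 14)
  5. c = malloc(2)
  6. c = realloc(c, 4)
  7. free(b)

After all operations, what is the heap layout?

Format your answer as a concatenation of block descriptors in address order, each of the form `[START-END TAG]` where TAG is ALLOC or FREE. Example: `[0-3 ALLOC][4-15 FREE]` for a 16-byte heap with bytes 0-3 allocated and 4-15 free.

Answer: [0-13 FREE][14-17 ALLOC][18-52 FREE]

Derivation:
Op 1: a = malloc(2) -> a = 0; heap: [0-1 ALLOC][2-52 FREE]
Op 2: free(a) -> (freed a); heap: [0-52 FREE]
Op 3: b = malloc(8) -> b = 0; heap: [0-7 ALLOC][8-52 FREE]
Op 4: b = realloc(b, 14) -> b = 0; heap: [0-13 ALLOC][14-52 FREE]
Op 5: c = malloc(2) -> c = 14; heap: [0-13 ALLOC][14-15 ALLOC][16-52 FREE]
Op 6: c = realloc(c, 4) -> c = 14; heap: [0-13 ALLOC][14-17 ALLOC][18-52 FREE]
Op 7: free(b) -> (freed b); heap: [0-13 FREE][14-17 ALLOC][18-52 FREE]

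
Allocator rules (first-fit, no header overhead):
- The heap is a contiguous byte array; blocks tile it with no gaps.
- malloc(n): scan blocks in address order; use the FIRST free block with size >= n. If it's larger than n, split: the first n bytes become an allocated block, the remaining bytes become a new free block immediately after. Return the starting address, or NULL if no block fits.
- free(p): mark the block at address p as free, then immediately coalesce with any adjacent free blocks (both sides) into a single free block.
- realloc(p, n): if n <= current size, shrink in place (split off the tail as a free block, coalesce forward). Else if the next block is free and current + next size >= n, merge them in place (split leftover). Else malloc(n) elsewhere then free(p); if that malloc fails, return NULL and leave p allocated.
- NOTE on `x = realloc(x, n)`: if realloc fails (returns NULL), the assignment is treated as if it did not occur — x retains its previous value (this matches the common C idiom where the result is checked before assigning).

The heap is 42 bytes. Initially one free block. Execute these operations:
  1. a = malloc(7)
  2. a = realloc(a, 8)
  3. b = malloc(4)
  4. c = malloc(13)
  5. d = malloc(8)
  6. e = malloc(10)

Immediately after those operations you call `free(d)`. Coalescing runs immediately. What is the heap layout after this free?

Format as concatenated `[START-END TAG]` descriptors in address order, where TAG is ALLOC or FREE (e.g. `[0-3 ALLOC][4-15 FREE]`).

Answer: [0-7 ALLOC][8-11 ALLOC][12-24 ALLOC][25-41 FREE]

Derivation:
Op 1: a = malloc(7) -> a = 0; heap: [0-6 ALLOC][7-41 FREE]
Op 2: a = realloc(a, 8) -> a = 0; heap: [0-7 ALLOC][8-41 FREE]
Op 3: b = malloc(4) -> b = 8; heap: [0-7 ALLOC][8-11 ALLOC][12-41 FREE]
Op 4: c = malloc(13) -> c = 12; heap: [0-7 ALLOC][8-11 ALLOC][12-24 ALLOC][25-41 FREE]
Op 5: d = malloc(8) -> d = 25; heap: [0-7 ALLOC][8-11 ALLOC][12-24 ALLOC][25-32 ALLOC][33-41 FREE]
Op 6: e = malloc(10) -> e = NULL; heap: [0-7 ALLOC][8-11 ALLOC][12-24 ALLOC][25-32 ALLOC][33-41 FREE]
free(d): d = 25 -> block [25-32 ALLOC]; mark free, coalesce with adjacent free neighbors -> [0-7 ALLOC][8-11 ALLOC][12-24 ALLOC][25-41 FREE]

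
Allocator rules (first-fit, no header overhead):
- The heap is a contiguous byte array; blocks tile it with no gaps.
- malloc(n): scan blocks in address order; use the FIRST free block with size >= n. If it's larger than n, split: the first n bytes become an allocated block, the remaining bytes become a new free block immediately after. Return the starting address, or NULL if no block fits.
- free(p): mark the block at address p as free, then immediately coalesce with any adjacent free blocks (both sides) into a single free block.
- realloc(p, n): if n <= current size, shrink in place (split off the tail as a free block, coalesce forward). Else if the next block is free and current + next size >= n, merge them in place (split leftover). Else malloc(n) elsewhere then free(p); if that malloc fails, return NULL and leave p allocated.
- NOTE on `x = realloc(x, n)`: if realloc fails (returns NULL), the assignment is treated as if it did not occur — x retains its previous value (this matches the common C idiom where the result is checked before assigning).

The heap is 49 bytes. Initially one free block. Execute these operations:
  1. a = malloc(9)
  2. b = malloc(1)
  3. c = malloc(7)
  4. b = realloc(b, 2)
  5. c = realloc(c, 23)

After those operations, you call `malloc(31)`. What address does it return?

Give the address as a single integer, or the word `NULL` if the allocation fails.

Op 1: a = malloc(9) -> a = 0; heap: [0-8 ALLOC][9-48 FREE]
Op 2: b = malloc(1) -> b = 9; heap: [0-8 ALLOC][9-9 ALLOC][10-48 FREE]
Op 3: c = malloc(7) -> c = 10; heap: [0-8 ALLOC][9-9 ALLOC][10-16 ALLOC][17-48 FREE]
Op 4: b = realloc(b, 2) -> b = 17; heap: [0-8 ALLOC][9-9 FREE][10-16 ALLOC][17-18 ALLOC][19-48 FREE]
Op 5: c = realloc(c, 23) -> c = 19; heap: [0-8 ALLOC][9-16 FREE][17-18 ALLOC][19-41 ALLOC][42-48 FREE]
malloc(31): first-fit scan over [0-8 ALLOC][9-16 FREE][17-18 ALLOC][19-41 ALLOC][42-48 FREE] -> NULL

Answer: NULL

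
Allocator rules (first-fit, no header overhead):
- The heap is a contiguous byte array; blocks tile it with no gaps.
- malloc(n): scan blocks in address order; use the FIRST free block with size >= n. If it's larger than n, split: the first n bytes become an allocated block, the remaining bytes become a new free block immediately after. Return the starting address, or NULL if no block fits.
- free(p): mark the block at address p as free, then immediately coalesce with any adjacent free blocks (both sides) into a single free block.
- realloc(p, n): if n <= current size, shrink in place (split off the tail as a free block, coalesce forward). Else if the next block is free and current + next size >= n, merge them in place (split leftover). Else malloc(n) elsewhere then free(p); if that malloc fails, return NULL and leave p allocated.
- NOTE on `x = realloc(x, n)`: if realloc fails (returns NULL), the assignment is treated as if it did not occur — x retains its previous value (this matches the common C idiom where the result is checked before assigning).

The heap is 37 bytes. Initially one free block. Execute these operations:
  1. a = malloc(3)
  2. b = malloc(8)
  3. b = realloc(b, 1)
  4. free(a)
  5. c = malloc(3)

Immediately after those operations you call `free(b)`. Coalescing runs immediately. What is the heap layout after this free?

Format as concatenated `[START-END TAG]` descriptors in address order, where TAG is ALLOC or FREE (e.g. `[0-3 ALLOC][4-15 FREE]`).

Answer: [0-2 ALLOC][3-36 FREE]

Derivation:
Op 1: a = malloc(3) -> a = 0; heap: [0-2 ALLOC][3-36 FREE]
Op 2: b = malloc(8) -> b = 3; heap: [0-2 ALLOC][3-10 ALLOC][11-36 FREE]
Op 3: b = realloc(b, 1) -> b = 3; heap: [0-2 ALLOC][3-3 ALLOC][4-36 FREE]
Op 4: free(a) -> (freed a); heap: [0-2 FREE][3-3 ALLOC][4-36 FREE]
Op 5: c = malloc(3) -> c = 0; heap: [0-2 ALLOC][3-3 ALLOC][4-36 FREE]
free(b): b = 3 -> block [3-3 ALLOC]; mark free, coalesce with adjacent free neighbors -> [0-2 ALLOC][3-36 FREE]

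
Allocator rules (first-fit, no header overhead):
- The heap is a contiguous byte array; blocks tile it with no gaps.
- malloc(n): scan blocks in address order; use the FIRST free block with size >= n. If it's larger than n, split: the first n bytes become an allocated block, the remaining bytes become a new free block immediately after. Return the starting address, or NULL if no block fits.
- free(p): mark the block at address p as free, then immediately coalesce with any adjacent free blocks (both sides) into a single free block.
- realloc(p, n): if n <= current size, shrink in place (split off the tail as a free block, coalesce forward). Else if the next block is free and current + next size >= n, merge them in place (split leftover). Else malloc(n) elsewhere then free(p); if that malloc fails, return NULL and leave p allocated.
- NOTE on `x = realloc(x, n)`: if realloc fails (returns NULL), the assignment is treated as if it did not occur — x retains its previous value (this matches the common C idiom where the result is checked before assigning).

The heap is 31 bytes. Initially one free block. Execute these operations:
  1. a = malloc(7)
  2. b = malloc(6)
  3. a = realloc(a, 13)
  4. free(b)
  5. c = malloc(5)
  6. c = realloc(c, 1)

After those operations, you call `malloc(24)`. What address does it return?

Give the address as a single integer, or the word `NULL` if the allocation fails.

Op 1: a = malloc(7) -> a = 0; heap: [0-6 ALLOC][7-30 FREE]
Op 2: b = malloc(6) -> b = 7; heap: [0-6 ALLOC][7-12 ALLOC][13-30 FREE]
Op 3: a = realloc(a, 13) -> a = 13; heap: [0-6 FREE][7-12 ALLOC][13-25 ALLOC][26-30 FREE]
Op 4: free(b) -> (freed b); heap: [0-12 FREE][13-25 ALLOC][26-30 FREE]
Op 5: c = malloc(5) -> c = 0; heap: [0-4 ALLOC][5-12 FREE][13-25 ALLOC][26-30 FREE]
Op 6: c = realloc(c, 1) -> c = 0; heap: [0-0 ALLOC][1-12 FREE][13-25 ALLOC][26-30 FREE]
malloc(24): first-fit scan over [0-0 ALLOC][1-12 FREE][13-25 ALLOC][26-30 FREE] -> NULL

Answer: NULL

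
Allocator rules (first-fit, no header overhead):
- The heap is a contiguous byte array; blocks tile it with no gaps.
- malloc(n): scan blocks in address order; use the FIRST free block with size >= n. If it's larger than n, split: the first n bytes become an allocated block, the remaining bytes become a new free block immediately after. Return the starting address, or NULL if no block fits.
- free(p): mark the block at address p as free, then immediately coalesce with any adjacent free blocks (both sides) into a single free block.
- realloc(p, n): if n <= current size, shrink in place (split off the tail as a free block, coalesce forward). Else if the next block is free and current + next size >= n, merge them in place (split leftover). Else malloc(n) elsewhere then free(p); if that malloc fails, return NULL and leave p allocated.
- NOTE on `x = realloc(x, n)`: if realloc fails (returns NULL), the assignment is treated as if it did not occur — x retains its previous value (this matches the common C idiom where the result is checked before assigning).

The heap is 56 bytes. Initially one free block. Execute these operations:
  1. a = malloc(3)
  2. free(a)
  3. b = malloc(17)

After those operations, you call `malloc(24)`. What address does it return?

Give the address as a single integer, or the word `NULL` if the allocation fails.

Answer: 17

Derivation:
Op 1: a = malloc(3) -> a = 0; heap: [0-2 ALLOC][3-55 FREE]
Op 2: free(a) -> (freed a); heap: [0-55 FREE]
Op 3: b = malloc(17) -> b = 0; heap: [0-16 ALLOC][17-55 FREE]
malloc(24): first-fit scan over [0-16 ALLOC][17-55 FREE] -> 17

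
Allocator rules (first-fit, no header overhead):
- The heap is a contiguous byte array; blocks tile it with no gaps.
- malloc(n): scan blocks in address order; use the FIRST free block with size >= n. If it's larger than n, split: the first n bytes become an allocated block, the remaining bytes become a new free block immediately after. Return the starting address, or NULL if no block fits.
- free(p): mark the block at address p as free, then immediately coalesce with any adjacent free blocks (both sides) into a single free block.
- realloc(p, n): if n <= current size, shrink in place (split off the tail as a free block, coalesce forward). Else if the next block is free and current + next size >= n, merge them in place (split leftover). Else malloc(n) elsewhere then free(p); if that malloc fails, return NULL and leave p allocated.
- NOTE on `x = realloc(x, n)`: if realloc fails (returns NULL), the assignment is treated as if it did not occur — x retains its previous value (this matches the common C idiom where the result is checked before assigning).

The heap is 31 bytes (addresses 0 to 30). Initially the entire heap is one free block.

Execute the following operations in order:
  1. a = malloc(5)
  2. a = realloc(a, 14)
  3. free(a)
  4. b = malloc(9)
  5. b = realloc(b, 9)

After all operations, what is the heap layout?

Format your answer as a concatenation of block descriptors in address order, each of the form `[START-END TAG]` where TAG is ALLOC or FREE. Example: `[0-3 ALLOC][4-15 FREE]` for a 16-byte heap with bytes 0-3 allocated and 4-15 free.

Op 1: a = malloc(5) -> a = 0; heap: [0-4 ALLOC][5-30 FREE]
Op 2: a = realloc(a, 14) -> a = 0; heap: [0-13 ALLOC][14-30 FREE]
Op 3: free(a) -> (freed a); heap: [0-30 FREE]
Op 4: b = malloc(9) -> b = 0; heap: [0-8 ALLOC][9-30 FREE]
Op 5: b = realloc(b, 9) -> b = 0; heap: [0-8 ALLOC][9-30 FREE]

Answer: [0-8 ALLOC][9-30 FREE]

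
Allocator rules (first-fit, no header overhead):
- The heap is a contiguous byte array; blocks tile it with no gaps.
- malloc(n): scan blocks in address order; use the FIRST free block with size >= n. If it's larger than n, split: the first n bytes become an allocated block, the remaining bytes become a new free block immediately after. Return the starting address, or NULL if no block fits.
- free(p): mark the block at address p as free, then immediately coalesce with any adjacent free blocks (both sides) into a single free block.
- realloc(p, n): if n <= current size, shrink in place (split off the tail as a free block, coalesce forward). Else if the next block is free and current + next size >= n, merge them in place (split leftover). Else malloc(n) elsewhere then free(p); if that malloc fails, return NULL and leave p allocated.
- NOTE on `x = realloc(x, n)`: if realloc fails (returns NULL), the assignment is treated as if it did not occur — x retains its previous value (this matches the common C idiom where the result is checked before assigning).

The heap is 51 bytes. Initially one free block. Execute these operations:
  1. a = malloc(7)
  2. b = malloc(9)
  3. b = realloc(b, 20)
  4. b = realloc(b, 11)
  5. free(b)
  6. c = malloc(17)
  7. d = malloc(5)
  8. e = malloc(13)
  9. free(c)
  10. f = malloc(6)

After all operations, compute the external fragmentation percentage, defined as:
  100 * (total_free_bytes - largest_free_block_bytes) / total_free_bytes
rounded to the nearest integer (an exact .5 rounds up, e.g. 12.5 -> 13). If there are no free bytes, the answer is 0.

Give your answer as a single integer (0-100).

Answer: 45

Derivation:
Op 1: a = malloc(7) -> a = 0; heap: [0-6 ALLOC][7-50 FREE]
Op 2: b = malloc(9) -> b = 7; heap: [0-6 ALLOC][7-15 ALLOC][16-50 FREE]
Op 3: b = realloc(b, 20) -> b = 7; heap: [0-6 ALLOC][7-26 ALLOC][27-50 FREE]
Op 4: b = realloc(b, 11) -> b = 7; heap: [0-6 ALLOC][7-17 ALLOC][18-50 FREE]
Op 5: free(b) -> (freed b); heap: [0-6 ALLOC][7-50 FREE]
Op 6: c = malloc(17) -> c = 7; heap: [0-6 ALLOC][7-23 ALLOC][24-50 FREE]
Op 7: d = malloc(5) -> d = 24; heap: [0-6 ALLOC][7-23 ALLOC][24-28 ALLOC][29-50 FREE]
Op 8: e = malloc(13) -> e = 29; heap: [0-6 ALLOC][7-23 ALLOC][24-28 ALLOC][29-41 ALLOC][42-50 FREE]
Op 9: free(c) -> (freed c); heap: [0-6 ALLOC][7-23 FREE][24-28 ALLOC][29-41 ALLOC][42-50 FREE]
Op 10: f = malloc(6) -> f = 7; heap: [0-6 ALLOC][7-12 ALLOC][13-23 FREE][24-28 ALLOC][29-41 ALLOC][42-50 FREE]
Free blocks: [11 9] total_free=20 largest=11 -> 100*(20-11)/20 = 900/20 = 45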